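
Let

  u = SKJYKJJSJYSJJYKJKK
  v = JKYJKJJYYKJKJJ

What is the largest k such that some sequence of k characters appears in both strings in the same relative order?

Taking K [2,2], J [3,4], K [5,5], J [7,6], J [9,7], Y [10,8], Y [14,9], K [15,10], J [16,11], K [17,12] gives a common subsequence of length 10. The LCS DP gives dp[18][14] = 10, so this is optimal.

10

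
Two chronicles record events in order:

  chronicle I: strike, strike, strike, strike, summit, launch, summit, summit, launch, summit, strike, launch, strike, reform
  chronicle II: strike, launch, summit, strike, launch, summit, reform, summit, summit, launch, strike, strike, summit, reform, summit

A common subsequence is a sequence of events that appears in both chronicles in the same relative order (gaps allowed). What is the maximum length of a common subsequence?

9

Match strike at chronicle I[1]=chronicle II[1]; then strike at chronicle I[2]=chronicle II[4]; then summit at chronicle I[5]=chronicle II[6]; then summit at chronicle I[7]=chronicle II[8]; then summit at chronicle I[8]=chronicle II[9]; then launch at chronicle I[9]=chronicle II[10]; then strike at chronicle I[11]=chronicle II[11]; then strike at chronicle I[13]=chronicle II[12]; then reform at chronicle I[14]=chronicle II[14] — 9 events in the same relative order in both. dp[14][15] = 9 confirms this is the maximum.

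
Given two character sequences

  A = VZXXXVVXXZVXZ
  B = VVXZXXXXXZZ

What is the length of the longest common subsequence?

Let dp[i][j] be the LCS length of the first i characters of A and the first j characters of B. dp[i][j] = dp[i-1][j-1]+1 when the i-th and j-th characters match, else max(dp[i-1][j], dp[i][j-1]).
    ·  V  V  X  Z  X  X  X  X  X  Z  Z
 ·  0  0  0  0  0  0  0  0  0  0  0  0
 V  0  1  1  1  1  1  1  1  1  1  1  1
 Z  0  1  1  1  2  2  2  2  2  2  2  2
 X  0  1  1  2  2  3  3  3  3  3  3  3
 X  0  1  1  2  2  3  4  4  4  4  4  4
 X  0  1  1  2  2  3  4  5  5  5  5  5
 V  0  1  2  2  2  3  4  5  5  5  5  5
 V  0  1  2  2  2  3  4  5  5  5  5  5
 X  0  1  2  3  3  3  4  5  6  6  6  6
 X  0  1  2  3  3  4  4  5  6  7  7  7
 Z  0  1  2  3  4  4  4  5  6  7  8  8
 V  0  1  2  3  4  4  4  5  6  7  8  8
 X  0  1  2  3  4  5  5  5  6  7  8  8
 Z  0  1  2  3  4  5  5  5  6  7  8  9
dp[13][11] = 9. One LCS (by backtracking along matches): VZXXXXXZZ.

9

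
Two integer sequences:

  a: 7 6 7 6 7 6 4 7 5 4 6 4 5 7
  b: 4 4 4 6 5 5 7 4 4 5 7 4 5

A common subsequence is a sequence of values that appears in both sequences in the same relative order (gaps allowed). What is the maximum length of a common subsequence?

6

Pick 6 at a[2]=b[4], then 7 at a[3]=b[7], then 4 at a[7]=b[9], then 7 at a[8]=b[11], then 4 at a[12]=b[12], then 5 at a[13]=b[13]; all 6 values appear in both, in order. Since dp[14][13] = 6, nothing longer is possible.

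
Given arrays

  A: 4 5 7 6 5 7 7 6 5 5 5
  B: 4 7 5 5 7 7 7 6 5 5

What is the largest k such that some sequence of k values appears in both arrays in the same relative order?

One common subsequence of length 8: 4 (A #1, B #1), then 5 (A #2, B #4), then 7 (A #3, B #5), then 7 (A #6, B #6), then 7 (A #7, B #7), then 6 (A #8, B #8), then 5 (A #10, B #9), then 5 (A #11, B #10), and the DP table's final entry dp[11][10] is also 8, so no common subsequence is longer.

8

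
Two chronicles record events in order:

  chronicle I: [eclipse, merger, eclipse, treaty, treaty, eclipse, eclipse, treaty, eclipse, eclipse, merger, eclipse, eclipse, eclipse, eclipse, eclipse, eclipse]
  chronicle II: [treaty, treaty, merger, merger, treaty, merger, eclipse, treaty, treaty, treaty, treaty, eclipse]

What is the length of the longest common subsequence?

6

One common subsequence of length 6: merger [2,6]; then eclipse [3,7]; then treaty [4,9]; then treaty [5,10]; then treaty [8,11]; then eclipse [17,12]. Since dp[17][12] = 6, nothing longer is possible.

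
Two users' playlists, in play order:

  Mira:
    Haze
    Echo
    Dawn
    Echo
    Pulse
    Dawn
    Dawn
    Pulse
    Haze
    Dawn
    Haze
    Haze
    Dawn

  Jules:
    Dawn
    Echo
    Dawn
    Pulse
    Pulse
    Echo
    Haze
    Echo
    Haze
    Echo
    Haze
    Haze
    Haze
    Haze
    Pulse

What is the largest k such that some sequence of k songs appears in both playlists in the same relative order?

Pick Echo [2,2] → Dawn [3,3] → Pulse [5,4] → Pulse [8,5] → Haze [9,12] → Haze [11,13] → Haze [12,14]; all 7 songs appear in both, in order. dp[13][15] = 7 confirms this is the maximum.

7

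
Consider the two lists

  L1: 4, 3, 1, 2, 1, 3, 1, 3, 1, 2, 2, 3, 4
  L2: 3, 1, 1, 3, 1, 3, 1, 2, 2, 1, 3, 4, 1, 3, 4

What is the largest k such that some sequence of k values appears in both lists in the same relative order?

11

Taking 3 at L1[2]=L2[1], then 1 at L1[3]=L2[2], then 1 at L1[5]=L2[3], then 3 at L1[6]=L2[4], then 1 at L1[7]=L2[5], then 3 at L1[8]=L2[6], then 1 at L1[9]=L2[7], then 2 at L1[10]=L2[8], then 2 at L1[11]=L2[9], then 3 at L1[12]=L2[14], then 4 at L1[13]=L2[15] gives a common subsequence of length 11, and the DP table's final entry dp[13][15] is also 11, so no common subsequence is longer.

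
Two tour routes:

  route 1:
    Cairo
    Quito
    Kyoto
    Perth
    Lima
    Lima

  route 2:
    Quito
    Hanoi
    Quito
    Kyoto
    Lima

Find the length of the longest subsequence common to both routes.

3

Pick Quito [2,3], Kyoto [3,4], Lima [6,5]; all 3 stops appear in both, in order, and the DP table's final entry dp[6][5] is also 3, so no common subsequence is longer.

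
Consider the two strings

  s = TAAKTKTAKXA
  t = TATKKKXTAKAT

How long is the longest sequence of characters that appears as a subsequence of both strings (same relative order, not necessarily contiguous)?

Match T (s #1, t #1), A (s #2, t #2), K (s #4, t #5), K (s #6, t #6), T (s #7, t #8), A (s #8, t #9), K (s #9, t #10), A (s #11, t #11) — 8 characters in the same relative order in both. Since dp[11][12] = 8, nothing longer is possible.

8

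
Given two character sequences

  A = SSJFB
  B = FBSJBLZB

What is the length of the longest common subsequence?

3

Let dp[i][j] be the LCS length of the first i characters of A and the first j characters of B. dp[i][j] = dp[i-1][j-1]+1 when the i-th and j-th characters match, else max(dp[i-1][j], dp[i][j-1]).
    ·  F  B  S  J  B  L  Z  B
 ·  0  0  0  0  0  0  0  0  0
 S  0  0  0  1  1  1  1  1  1
 S  0  0  0  1  1  1  1  1  1
 J  0  0  0  1  2  2  2  2  2
 F  0  1  1  1  2  2  2  2  2
 B  0  1  2  2  2  3  3  3  3
dp[5][8] = 3. One LCS (by backtracking along matches): SJB.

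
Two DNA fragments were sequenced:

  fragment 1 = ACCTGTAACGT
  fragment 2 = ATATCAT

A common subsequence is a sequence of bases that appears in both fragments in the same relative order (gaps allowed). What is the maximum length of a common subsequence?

5

Match A (fragment 1 #1, fragment 2 #1) → T (fragment 1 #4, fragment 2 #2) → T (fragment 1 #6, fragment 2 #4) → A (fragment 1 #8, fragment 2 #6) → T (fragment 1 #11, fragment 2 #7) — 5 bases in the same relative order in both. The LCS DP gives dp[11][7] = 5, so this is optimal.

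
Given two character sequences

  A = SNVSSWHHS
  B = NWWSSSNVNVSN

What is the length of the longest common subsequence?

Taking S at A[1]=B[6]; then N at A[2]=B[9]; then V at A[3]=B[10]; then S at A[4]=B[11] gives a common subsequence of length 4. dp[9][12] = 4 confirms this is the maximum.

4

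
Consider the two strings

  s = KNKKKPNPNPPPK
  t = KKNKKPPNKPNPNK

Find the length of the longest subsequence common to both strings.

10

Match K (s #1, t #2); then N (s #2, t #3); then K (s #3, t #4); then K (s #4, t #5); then K (s #5, t #9); then P (s #6, t #10); then N (s #7, t #11); then P (s #8, t #12); then N (s #9, t #13); then K (s #13, t #14) — 10 characters in the same relative order in both. The LCS DP gives dp[13][14] = 10, so this is optimal.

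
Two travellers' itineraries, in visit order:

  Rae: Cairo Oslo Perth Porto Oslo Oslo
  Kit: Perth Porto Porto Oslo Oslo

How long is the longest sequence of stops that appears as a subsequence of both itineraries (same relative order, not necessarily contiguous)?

4

Pick Perth (Rae #3, Kit #1) → Porto (Rae #4, Kit #3) → Oslo (Rae #5, Kit #4) → Oslo (Rae #6, Kit #5); all 4 stops appear in both, in order, and the DP table's final entry dp[6][5] is also 4, so no common subsequence is longer.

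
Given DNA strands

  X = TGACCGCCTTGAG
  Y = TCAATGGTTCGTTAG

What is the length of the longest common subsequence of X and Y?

Match T at X[1]=Y[5] → G at X[2]=Y[7] → C at X[5]=Y[10] → G at X[6]=Y[11] → T at X[9]=Y[12] → T at X[10]=Y[13] → A at X[12]=Y[14] → G at X[13]=Y[15] — 8 bases in the same relative order in both. The LCS DP gives dp[13][15] = 8, so this is optimal.

8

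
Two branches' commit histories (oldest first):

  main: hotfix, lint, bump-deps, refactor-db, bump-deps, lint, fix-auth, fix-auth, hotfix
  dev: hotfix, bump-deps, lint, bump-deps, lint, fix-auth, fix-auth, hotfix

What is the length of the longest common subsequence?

Taking hotfix [1,1], then lint [2,3], then bump-deps [5,4], then lint [6,5], then fix-auth [7,6], then fix-auth [8,7], then hotfix [9,8] gives a common subsequence of length 7. dp[9][8] = 7 confirms this is the maximum.

7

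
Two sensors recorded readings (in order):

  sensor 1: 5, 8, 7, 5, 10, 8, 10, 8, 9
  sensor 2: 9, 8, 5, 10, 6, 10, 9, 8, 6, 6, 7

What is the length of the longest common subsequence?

Let dp[i][j] be the LCS length of the first i values of sensor 1 and the first j values of sensor 2. dp[i][j] = dp[i-1][j-1]+1 when the i-th and j-th values match, else max(dp[i-1][j], dp[i][j-1]).
    ·  9  8  5 10  6 10  9  8  6  6  7
 ·  0  0  0  0  0  0  0  0  0  0  0  0
 5  0  0  0  1  1  1  1  1  1  1  1  1
 8  0  0  1  1  1  1  1  1  2  2  2  2
 7  0  0  1  1  1  1  1  1  2  2  2  3
 5  0  0  1  2  2  2  2  2  2  2  2  3
10  0  0  1  2  3  3  3  3  3  3  3  3
 8  0  0  1  2  3  3  3  3  4  4  4  4
10  0  0  1  2  3  3  4  4  4  4  4  4
 8  0  0  1  2  3  3  4  4  5  5  5  5
 9  0  1  1  2  3  3  4  5  5  5  5  5
dp[9][11] = 5. One LCS (by backtracking along matches): 8, 5, 10, 10, 8.

5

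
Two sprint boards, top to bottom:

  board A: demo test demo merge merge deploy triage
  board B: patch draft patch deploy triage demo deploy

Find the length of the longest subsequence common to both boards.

2

Pick demo (board A #3, board B #6), deploy (board A #6, board B #7); all 2 tasks appear in both, in order. Since dp[7][7] = 2, nothing longer is possible.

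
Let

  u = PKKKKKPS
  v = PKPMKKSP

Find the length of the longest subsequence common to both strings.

Let dp[i][j] be the LCS length of the first i characters of u and the first j characters of v. dp[i][j] = dp[i-1][j-1]+1 when the i-th and j-th characters match, else max(dp[i-1][j], dp[i][j-1]).
    ·  P  K  P  M  K  K  S  P
 ·  0  0  0  0  0  0  0  0  0
 P  0  1  1  1  1  1  1  1  1
 K  0  1  2  2  2  2  2  2  2
 K  0  1  2  2  2  3  3  3  3
 K  0  1  2  2  2  3  4  4  4
 K  0  1  2  2  2  3  4  4  4
 K  0  1  2  2  2  3  4  4  4
 P  0  1  2  3  3  3  4  4  5
 S  0  1  2  3  3  3  4  5  5
dp[8][8] = 5. One LCS (by backtracking along matches): PKKKP.

5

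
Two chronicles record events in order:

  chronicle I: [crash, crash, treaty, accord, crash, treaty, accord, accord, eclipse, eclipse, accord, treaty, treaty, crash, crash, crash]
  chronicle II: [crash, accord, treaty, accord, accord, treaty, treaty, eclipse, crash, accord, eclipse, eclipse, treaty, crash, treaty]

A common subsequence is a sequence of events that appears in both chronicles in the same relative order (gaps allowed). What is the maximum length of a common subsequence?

One common subsequence of length 9: crash [1,1]; then treaty [3,3]; then accord [4,5]; then crash [5,9]; then accord [8,10]; then eclipse [9,11]; then eclipse [10,12]; then treaty [12,13]; then treaty [13,15]. dp[16][15] = 9 confirms this is the maximum.

9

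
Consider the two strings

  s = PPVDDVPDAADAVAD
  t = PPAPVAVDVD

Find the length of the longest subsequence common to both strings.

Let dp[i][j] be the LCS length of the first i characters of s and the first j characters of t. dp[i][j] = dp[i-1][j-1]+1 when the i-th and j-th characters match, else max(dp[i-1][j], dp[i][j-1]).
    ·  P  P  A  P  V  A  V  D  V  D
 ·  0  0  0  0  0  0  0  0  0  0  0
 P  0  1  1  1  1  1  1  1  1  1  1
 P  0  1  2  2  2  2  2  2  2  2  2
 V  0  1  2  2  2  3  3  3  3  3  3
 D  0  1  2  2  2  3  3  3  4  4  4
 D  0  1  2  2  2  3  3  3  4  4  5
 V  0  1  2  2  2  3  3  4  4  5  5
 P  0  1  2  2  3  3  3  4  4  5  5
 D  0  1  2  2  3  3  3  4  5  5  6
 A  0  1  2  3  3  3  4  4  5  5  6
 A  0  1  2  3  3  3  4  4  5  5  6
 D  0  1  2  3  3  3  4  4  5  5  6
 A  0  1  2  3  3  3  4  4  5  5  6
 V  0  1  2  3  3  4  4  5  5  6  6
 A  0  1  2  3  3  4  5  5  5  6  6
 D  0  1  2  3  3  4  5  5  6  6  7
dp[15][10] = 7. One LCS (by backtracking along matches): PPVVDVD.

7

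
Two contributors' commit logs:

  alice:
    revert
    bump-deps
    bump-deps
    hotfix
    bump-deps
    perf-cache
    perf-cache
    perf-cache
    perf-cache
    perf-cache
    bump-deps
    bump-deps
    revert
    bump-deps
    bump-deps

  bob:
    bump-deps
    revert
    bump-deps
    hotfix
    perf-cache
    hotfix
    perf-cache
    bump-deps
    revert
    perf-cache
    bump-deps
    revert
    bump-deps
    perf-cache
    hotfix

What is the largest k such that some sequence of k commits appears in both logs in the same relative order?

Taking revert at alice[1]=bob[2]; then bump-deps at alice[3]=bob[3]; then hotfix at alice[4]=bob[4]; then perf-cache at alice[6]=bob[5]; then perf-cache at alice[7]=bob[7]; then perf-cache at alice[10]=bob[10]; then bump-deps at alice[12]=bob[11]; then revert at alice[13]=bob[12]; then bump-deps at alice[14]=bob[13] gives a common subsequence of length 9. Since dp[15][15] = 9, nothing longer is possible.

9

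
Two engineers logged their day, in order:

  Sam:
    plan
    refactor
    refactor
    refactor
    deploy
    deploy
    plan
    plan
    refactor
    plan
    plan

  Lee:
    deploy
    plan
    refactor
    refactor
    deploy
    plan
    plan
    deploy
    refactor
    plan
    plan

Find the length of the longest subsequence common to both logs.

9

Match plan (Sam #1, Lee #2), refactor (Sam #3, Lee #3), refactor (Sam #4, Lee #4), deploy (Sam #6, Lee #5), plan (Sam #7, Lee #6), plan (Sam #8, Lee #7), refactor (Sam #9, Lee #9), plan (Sam #10, Lee #10), plan (Sam #11, Lee #11) — 9 tasks in the same relative order in both. The LCS DP gives dp[11][11] = 9, so this is optimal.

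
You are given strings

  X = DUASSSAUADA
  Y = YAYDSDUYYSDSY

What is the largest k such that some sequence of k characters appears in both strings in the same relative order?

4

One common subsequence of length 4: D at X[1]=Y[6], U at X[2]=Y[7], S at X[4]=Y[10], S at X[5]=Y[12], and the DP table's final entry dp[11][13] is also 4, so no common subsequence is longer.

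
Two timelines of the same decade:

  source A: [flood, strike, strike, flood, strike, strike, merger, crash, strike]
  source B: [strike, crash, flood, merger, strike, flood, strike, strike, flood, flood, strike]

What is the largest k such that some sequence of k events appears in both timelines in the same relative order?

6

Pick flood [1,3], then strike [3,5], then flood [4,6], then strike [5,7], then strike [6,8], then strike [9,11]; all 6 events appear in both, in order. The LCS DP gives dp[9][11] = 6, so this is optimal.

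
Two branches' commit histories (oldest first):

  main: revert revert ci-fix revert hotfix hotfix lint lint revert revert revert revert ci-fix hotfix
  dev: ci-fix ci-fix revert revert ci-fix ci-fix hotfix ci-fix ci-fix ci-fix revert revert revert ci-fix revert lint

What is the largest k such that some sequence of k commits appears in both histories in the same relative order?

8

Pick revert at main[1]=dev[3], revert at main[2]=dev[4], ci-fix at main[3]=dev[6], hotfix at main[5]=dev[7], revert at main[9]=dev[11], revert at main[10]=dev[12], revert at main[11]=dev[13], revert at main[12]=dev[15]; all 8 commits appear in both, in order. dp[14][16] = 8 confirms this is the maximum.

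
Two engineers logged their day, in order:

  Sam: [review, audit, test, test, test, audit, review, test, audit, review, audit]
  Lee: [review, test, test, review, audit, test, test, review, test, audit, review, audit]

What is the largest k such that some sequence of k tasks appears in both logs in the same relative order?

Pick review at Sam[1]=Lee[4], then audit at Sam[2]=Lee[5], then test at Sam[4]=Lee[6], then test at Sam[5]=Lee[7], then review at Sam[7]=Lee[8], then test at Sam[8]=Lee[9], then audit at Sam[9]=Lee[10], then review at Sam[10]=Lee[11], then audit at Sam[11]=Lee[12]; all 9 tasks appear in both, in order. dp[11][12] = 9 confirms this is the maximum.

9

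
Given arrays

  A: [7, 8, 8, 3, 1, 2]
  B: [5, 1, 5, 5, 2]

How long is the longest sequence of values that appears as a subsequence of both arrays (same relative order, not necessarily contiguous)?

2

Let dp[i][j] be the LCS length of the first i values of A and the first j values of B. dp[i][j] = dp[i-1][j-1]+1 when the i-th and j-th values match, else max(dp[i-1][j], dp[i][j-1]).
    ·  5  1  5  5  2
 ·  0  0  0  0  0  0
 7  0  0  0  0  0  0
 8  0  0  0  0  0  0
 8  0  0  0  0  0  0
 3  0  0  0  0  0  0
 1  0  0  1  1  1  1
 2  0  0  1  1  1  2
dp[6][5] = 2. One LCS (by backtracking along matches): 1, 2.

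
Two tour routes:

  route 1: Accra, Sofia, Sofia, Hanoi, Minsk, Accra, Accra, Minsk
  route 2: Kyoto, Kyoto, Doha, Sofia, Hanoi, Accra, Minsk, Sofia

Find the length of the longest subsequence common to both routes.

Taking Sofia (route 1 #3, route 2 #4) → Hanoi (route 1 #4, route 2 #5) → Accra (route 1 #7, route 2 #6) → Minsk (route 1 #8, route 2 #7) gives a common subsequence of length 4. Since dp[8][8] = 4, nothing longer is possible.

4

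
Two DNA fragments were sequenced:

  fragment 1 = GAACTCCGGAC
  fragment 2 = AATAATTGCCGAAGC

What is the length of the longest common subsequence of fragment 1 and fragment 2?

8

One common subsequence of length 8: A at fragment 1[2]=fragment 2[4], A at fragment 1[3]=fragment 2[5], T at fragment 1[5]=fragment 2[7], C at fragment 1[6]=fragment 2[9], C at fragment 1[7]=fragment 2[10], G at fragment 1[8]=fragment 2[11], G at fragment 1[9]=fragment 2[14], C at fragment 1[11]=fragment 2[15]. dp[11][15] = 8 confirms this is the maximum.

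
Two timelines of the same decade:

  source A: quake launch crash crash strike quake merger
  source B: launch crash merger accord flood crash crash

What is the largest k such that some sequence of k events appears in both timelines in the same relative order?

One common subsequence of length 3: launch [2,1], then crash [3,6], then crash [4,7]. dp[7][7] = 3 confirms this is the maximum.

3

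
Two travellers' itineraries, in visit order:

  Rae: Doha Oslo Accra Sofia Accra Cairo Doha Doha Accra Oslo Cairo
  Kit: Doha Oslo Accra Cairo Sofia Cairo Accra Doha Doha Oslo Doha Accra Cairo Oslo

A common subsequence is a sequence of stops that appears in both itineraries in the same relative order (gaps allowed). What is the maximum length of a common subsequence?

One common subsequence of length 9: Doha [1,1] → Oslo [2,2] → Accra [3,3] → Sofia [4,5] → Accra [5,7] → Doha [7,9] → Doha [8,11] → Accra [9,12] → Oslo [10,14]. Since dp[11][14] = 9, nothing longer is possible.

9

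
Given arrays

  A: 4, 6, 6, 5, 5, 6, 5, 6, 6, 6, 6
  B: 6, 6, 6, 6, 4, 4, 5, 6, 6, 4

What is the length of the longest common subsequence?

Let dp[i][j] be the LCS length of the first i values of A and the first j values of B. dp[i][j] = dp[i-1][j-1]+1 when the i-th and j-th values match, else max(dp[i-1][j], dp[i][j-1]).
    ·  6  6  6  6  4  4  5  6  6  4
 ·  0  0  0  0  0  0  0  0  0  0  0
 4  0  0  0  0  0  1  1  1  1  1  1
 6  0  1  1  1  1  1  1  1  2  2  2
 6  0  1  2  2  2  2  2  2  2  3  3
 5  0  1  2  2  2  2  2  3  3  3  3
 5  0  1  2  2  2  2  2  3  3  3  3
 6  0  1  2  3  3  3  3  3  4  4  4
 5  0  1  2  3  3  3  3  4  4  4  4
 6  0  1  2  3  4  4  4  4  5  5  5
 6  0  1  2  3  4  4  4  4  5  6  6
 6  0  1  2  3  4  4  4  4  5  6  6
 6  0  1  2  3  4  4  4  4  5  6  6
dp[11][10] = 6. One LCS (by backtracking along matches): 6, 6, 6, 5, 6, 6.

6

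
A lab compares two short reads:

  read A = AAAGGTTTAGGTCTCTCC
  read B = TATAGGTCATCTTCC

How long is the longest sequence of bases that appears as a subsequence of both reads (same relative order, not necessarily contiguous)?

One common subsequence of length 12: A (read A #1, read B #2); then A (read A #3, read B #4); then G (read A #4, read B #5); then G (read A #5, read B #6); then T (read A #6, read B #7); then A (read A #9, read B #9); then T (read A #12, read B #10); then C (read A #13, read B #11); then T (read A #14, read B #12); then T (read A #16, read B #13); then C (read A #17, read B #14); then C (read A #18, read B #15). dp[18][15] = 12 confirms this is the maximum.

12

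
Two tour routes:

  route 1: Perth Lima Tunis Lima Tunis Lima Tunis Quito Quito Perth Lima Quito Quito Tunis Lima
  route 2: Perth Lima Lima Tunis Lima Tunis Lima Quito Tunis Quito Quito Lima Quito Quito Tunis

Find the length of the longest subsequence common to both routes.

13

Taking Perth at route 1[1]=route 2[1], Lima at route 1[2]=route 2[3], Tunis at route 1[3]=route 2[4], Lima at route 1[4]=route 2[5], Tunis at route 1[5]=route 2[6], Lima at route 1[6]=route 2[7], Tunis at route 1[7]=route 2[9], Quito at route 1[8]=route 2[10], Quito at route 1[9]=route 2[11], Lima at route 1[11]=route 2[12], Quito at route 1[12]=route 2[13], Quito at route 1[13]=route 2[14], Tunis at route 1[14]=route 2[15] gives a common subsequence of length 13. dp[15][15] = 13 confirms this is the maximum.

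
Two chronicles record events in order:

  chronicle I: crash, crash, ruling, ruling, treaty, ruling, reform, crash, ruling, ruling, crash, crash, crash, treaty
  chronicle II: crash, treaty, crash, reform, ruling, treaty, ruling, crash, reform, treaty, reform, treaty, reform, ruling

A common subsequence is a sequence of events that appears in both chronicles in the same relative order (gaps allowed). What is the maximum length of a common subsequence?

7

One common subsequence of length 7: crash at chronicle I[1]=chronicle II[1], crash at chronicle I[2]=chronicle II[3], ruling at chronicle I[3]=chronicle II[5], ruling at chronicle I[4]=chronicle II[7], treaty at chronicle I[5]=chronicle II[12], reform at chronicle I[7]=chronicle II[13], ruling at chronicle I[10]=chronicle II[14]. The LCS DP gives dp[14][14] = 7, so this is optimal.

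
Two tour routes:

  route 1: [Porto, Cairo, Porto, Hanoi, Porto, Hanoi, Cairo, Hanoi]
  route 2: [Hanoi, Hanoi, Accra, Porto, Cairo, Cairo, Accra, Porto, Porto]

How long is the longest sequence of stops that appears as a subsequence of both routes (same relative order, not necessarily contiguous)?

Taking Porto (route 1 #1, route 2 #4), then Cairo (route 1 #2, route 2 #6), then Porto (route 1 #3, route 2 #8), then Porto (route 1 #5, route 2 #9) gives a common subsequence of length 4. Since dp[8][9] = 4, nothing longer is possible.

4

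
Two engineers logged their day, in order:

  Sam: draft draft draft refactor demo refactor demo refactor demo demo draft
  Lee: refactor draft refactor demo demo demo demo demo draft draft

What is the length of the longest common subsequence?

7

One common subsequence of length 7: draft (Sam #3, Lee #2); then refactor (Sam #4, Lee #3); then demo (Sam #5, Lee #5); then demo (Sam #7, Lee #6); then demo (Sam #9, Lee #7); then demo (Sam #10, Lee #8); then draft (Sam #11, Lee #10), and the DP table's final entry dp[11][10] is also 7, so no common subsequence is longer.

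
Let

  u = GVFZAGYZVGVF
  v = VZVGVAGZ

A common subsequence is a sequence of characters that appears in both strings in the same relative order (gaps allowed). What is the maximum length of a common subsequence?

5

Let dp[i][j] be the LCS length of the first i characters of u and the first j characters of v. dp[i][j] = dp[i-1][j-1]+1 when the i-th and j-th characters match, else max(dp[i-1][j], dp[i][j-1]).
    ·  V  Z  V  G  V  A  G  Z
 ·  0  0  0  0  0  0  0  0  0
 G  0  0  0  0  1  1  1  1  1
 V  0  1  1  1  1  2  2  2  2
 F  0  1  1  1  1  2  2  2  2
 Z  0  1  2  2  2  2  2  2  3
 A  0  1  2  2  2  2  3  3  3
 G  0  1  2  2  3  3  3  4  4
 Y  0  1  2  2  3  3  3  4  4
 Z  0  1  2  2  3  3  3  4  5
 V  0  1  2  3  3  4  4  4  5
 G  0  1  2  3  4  4  4  5  5
 V  0  1  2  3  4  5  5  5  5
 F  0  1  2  3  4  5  5  5  5
dp[12][8] = 5. One LCS (by backtracking along matches): GVAGZ.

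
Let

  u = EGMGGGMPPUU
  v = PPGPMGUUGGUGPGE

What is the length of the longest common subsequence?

Match G (u #2, v #3), then M (u #3, v #5), then G (u #4, v #9), then G (u #5, v #10), then G (u #6, v #12), then P (u #8, v #13) — 6 characters in the same relative order in both. dp[11][15] = 6 confirms this is the maximum.

6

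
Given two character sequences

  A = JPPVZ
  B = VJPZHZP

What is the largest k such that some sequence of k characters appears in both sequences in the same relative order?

3

Let dp[i][j] be the LCS length of the first i characters of A and the first j characters of B. dp[i][j] = dp[i-1][j-1]+1 when the i-th and j-th characters match, else max(dp[i-1][j], dp[i][j-1]).
    ·  V  J  P  Z  H  Z  P
 ·  0  0  0  0  0  0  0  0
 J  0  0  1  1  1  1  1  1
 P  0  0  1  2  2  2  2  2
 P  0  0  1  2  2  2  2  3
 V  0  1  1  2  2  2  2  3
 Z  0  1  1  2  3  3  3  3
dp[5][7] = 3. One LCS (by backtracking along matches): JPP.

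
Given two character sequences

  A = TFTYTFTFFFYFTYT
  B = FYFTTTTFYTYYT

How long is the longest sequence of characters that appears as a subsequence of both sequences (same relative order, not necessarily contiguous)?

9

Pick T at A[1]=B[4], T at A[3]=B[5], T at A[5]=B[6], T at A[7]=B[7], F at A[10]=B[8], Y at A[11]=B[9], T at A[13]=B[10], Y at A[14]=B[12], T at A[15]=B[13]; all 9 characters appear in both, in order. Since dp[15][13] = 9, nothing longer is possible.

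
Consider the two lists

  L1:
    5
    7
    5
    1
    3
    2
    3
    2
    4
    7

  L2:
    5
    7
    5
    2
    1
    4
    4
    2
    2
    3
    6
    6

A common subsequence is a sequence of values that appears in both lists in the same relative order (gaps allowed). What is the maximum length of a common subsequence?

Taking 5 (L1 #1, L2 #1), then 7 (L1 #2, L2 #2), then 5 (L1 #3, L2 #3), then 1 (L1 #4, L2 #5), then 2 (L1 #6, L2 #9), then 3 (L1 #7, L2 #10) gives a common subsequence of length 6. dp[10][12] = 6 confirms this is the maximum.

6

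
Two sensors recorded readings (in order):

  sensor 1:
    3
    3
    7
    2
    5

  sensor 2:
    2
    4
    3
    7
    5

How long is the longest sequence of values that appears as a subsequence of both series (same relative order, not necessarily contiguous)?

Pick 3 [2,3] → 7 [3,4] → 5 [5,5]; all 3 values appear in both, in order. The LCS DP gives dp[5][5] = 3, so this is optimal.

3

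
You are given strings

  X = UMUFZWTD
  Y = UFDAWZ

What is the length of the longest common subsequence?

One common subsequence of length 3: U [3,1], then F [4,2], then Z [5,6]. Since dp[8][6] = 3, nothing longer is possible.

3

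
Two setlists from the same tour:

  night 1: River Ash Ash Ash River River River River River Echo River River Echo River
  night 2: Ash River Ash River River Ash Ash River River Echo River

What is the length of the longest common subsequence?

8

Taking River at night 1[1]=night 2[2], Ash at night 1[2]=night 2[3], Ash at night 1[3]=night 2[6], Ash at night 1[4]=night 2[7], River at night 1[11]=night 2[8], River at night 1[12]=night 2[9], Echo at night 1[13]=night 2[10], River at night 1[14]=night 2[11] gives a common subsequence of length 8, and the DP table's final entry dp[14][11] is also 8, so no common subsequence is longer.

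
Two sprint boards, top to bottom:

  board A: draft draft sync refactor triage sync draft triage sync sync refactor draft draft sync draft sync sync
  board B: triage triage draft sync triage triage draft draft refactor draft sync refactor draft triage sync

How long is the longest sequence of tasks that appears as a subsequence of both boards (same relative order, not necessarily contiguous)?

Match draft [2,3]; then sync [3,4]; then triage [5,6]; then draft [7,8]; then refactor [11,9]; then draft [13,10]; then sync [14,11]; then draft [15,13]; then sync [17,15] — 9 tasks in the same relative order in both. dp[17][15] = 9 confirms this is the maximum.

9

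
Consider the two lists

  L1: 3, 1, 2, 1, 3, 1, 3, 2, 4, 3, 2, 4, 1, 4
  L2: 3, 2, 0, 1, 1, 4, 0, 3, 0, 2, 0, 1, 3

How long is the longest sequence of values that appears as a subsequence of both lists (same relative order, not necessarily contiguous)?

Match 3 [1,1]; then 2 [3,2]; then 1 [4,4]; then 1 [6,5]; then 4 [9,6]; then 3 [10,8]; then 2 [11,10]; then 1 [13,12] — 8 values in the same relative order in both, and the DP table's final entry dp[14][13] is also 8, so no common subsequence is longer.

8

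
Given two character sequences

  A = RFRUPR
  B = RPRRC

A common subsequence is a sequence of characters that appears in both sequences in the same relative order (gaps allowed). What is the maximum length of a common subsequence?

3

Taking R at A[1]=B[1], then R at A[3]=B[3], then R at A[6]=B[4] gives a common subsequence of length 3. The LCS DP gives dp[6][5] = 3, so this is optimal.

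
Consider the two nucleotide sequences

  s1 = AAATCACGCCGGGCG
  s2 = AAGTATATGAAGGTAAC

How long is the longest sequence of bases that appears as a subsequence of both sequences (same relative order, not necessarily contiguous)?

One common subsequence of length 9: A at s1[1]=s2[1]; then A at s1[2]=s2[2]; then A at s1[3]=s2[5]; then T at s1[4]=s2[6]; then A at s1[6]=s2[7]; then G at s1[8]=s2[9]; then G at s1[11]=s2[12]; then G at s1[12]=s2[13]; then C at s1[14]=s2[17]. dp[15][17] = 9 confirms this is the maximum.

9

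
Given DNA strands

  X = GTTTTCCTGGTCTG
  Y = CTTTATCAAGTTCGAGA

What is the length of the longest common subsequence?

Match T [2,2], T [3,3], T [4,4], T [5,6], C [6,7], T [8,11], T [11,12], C [12,13], G [14,16] — 9 bases in the same relative order in both. Since dp[14][17] = 9, nothing longer is possible.

9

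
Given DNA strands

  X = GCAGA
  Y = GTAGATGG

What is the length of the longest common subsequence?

Pick G at X[1]=Y[1]; then A at X[3]=Y[3]; then G at X[4]=Y[4]; then A at X[5]=Y[5]; all 4 bases appear in both, in order. dp[5][8] = 4 confirms this is the maximum.

4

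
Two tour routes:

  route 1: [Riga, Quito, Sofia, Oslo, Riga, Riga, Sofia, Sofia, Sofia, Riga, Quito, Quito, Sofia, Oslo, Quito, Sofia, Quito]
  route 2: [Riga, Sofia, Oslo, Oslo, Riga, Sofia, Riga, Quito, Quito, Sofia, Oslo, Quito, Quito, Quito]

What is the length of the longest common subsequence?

Taking Riga [1,1]; then Sofia [3,2]; then Oslo [4,4]; then Riga [6,5]; then Sofia [9,6]; then Riga [10,7]; then Quito [11,8]; then Quito [12,9]; then Sofia [13,10]; then Oslo [14,11]; then Quito [15,13]; then Quito [17,14] gives a common subsequence of length 12, and the DP table's final entry dp[17][14] is also 12, so no common subsequence is longer.

12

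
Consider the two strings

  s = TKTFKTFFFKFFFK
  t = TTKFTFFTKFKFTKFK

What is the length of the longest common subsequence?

11

Taking T [1,2], then K [2,3], then F [4,4], then T [6,5], then F [7,6], then F [8,7], then F [9,10], then K [10,11], then F [11,12], then F [13,15], then K [14,16] gives a common subsequence of length 11. Since dp[14][16] = 11, nothing longer is possible.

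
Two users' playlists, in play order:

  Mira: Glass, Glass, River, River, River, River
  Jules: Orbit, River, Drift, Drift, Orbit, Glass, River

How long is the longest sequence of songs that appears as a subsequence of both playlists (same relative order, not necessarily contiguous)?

Pick Glass at Mira[2]=Jules[6]; then River at Mira[6]=Jules[7]; all 2 songs appear in both, in order. dp[6][7] = 2 confirms this is the maximum.

2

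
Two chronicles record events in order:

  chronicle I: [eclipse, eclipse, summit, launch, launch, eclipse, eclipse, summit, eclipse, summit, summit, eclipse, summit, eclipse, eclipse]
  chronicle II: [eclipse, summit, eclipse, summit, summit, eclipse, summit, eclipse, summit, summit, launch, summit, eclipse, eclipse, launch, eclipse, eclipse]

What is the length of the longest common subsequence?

11

Match eclipse at chronicle I[1]=chronicle II[1]; then eclipse at chronicle I[2]=chronicle II[3]; then summit at chronicle I[3]=chronicle II[5]; then eclipse at chronicle I[6]=chronicle II[6]; then eclipse at chronicle I[7]=chronicle II[8]; then summit at chronicle I[8]=chronicle II[9]; then summit at chronicle I[10]=chronicle II[10]; then summit at chronicle I[11]=chronicle II[12]; then eclipse at chronicle I[12]=chronicle II[14]; then eclipse at chronicle I[14]=chronicle II[16]; then eclipse at chronicle I[15]=chronicle II[17] — 11 events in the same relative order in both. The LCS DP gives dp[15][17] = 11, so this is optimal.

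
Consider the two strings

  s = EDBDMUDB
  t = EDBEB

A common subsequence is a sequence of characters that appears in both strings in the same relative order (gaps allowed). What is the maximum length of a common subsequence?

Let dp[i][j] be the LCS length of the first i characters of s and the first j characters of t. dp[i][j] = dp[i-1][j-1]+1 when the i-th and j-th characters match, else max(dp[i-1][j], dp[i][j-1]).
    ·  E  D  B  E  B
 ·  0  0  0  0  0  0
 E  0  1  1  1  1  1
 D  0  1  2  2  2  2
 B  0  1  2  3  3  3
 D  0  1  2  3  3  3
 M  0  1  2  3  3  3
 U  0  1  2  3  3  3
 D  0  1  2  3  3  3
 B  0  1  2  3  3  4
dp[8][5] = 4. One LCS (by backtracking along matches): EDBB.

4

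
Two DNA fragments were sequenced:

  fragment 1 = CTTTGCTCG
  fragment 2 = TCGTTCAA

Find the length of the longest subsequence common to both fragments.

4

One common subsequence of length 4: C [1,2]; then T [3,4]; then T [4,5]; then C [6,6]. Since dp[9][8] = 4, nothing longer is possible.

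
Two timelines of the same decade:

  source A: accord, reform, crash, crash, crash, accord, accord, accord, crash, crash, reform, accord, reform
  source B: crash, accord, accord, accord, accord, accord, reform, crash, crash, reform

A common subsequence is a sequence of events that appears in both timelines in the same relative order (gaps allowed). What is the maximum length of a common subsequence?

One common subsequence of length 7: accord (source A #1, source B #3), accord (source A #6, source B #4), accord (source A #7, source B #5), accord (source A #8, source B #6), crash (source A #9, source B #8), crash (source A #10, source B #9), reform (source A #13, source B #10), and the DP table's final entry dp[13][10] is also 7, so no common subsequence is longer.

7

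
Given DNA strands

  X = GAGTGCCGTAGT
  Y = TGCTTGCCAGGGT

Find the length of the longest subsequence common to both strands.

8

One common subsequence of length 8: G (X #1, Y #2); then T (X #4, Y #5); then G (X #5, Y #6); then C (X #6, Y #7); then C (X #7, Y #8); then G (X #8, Y #11); then G (X #11, Y #12); then T (X #12, Y #13). The LCS DP gives dp[12][13] = 8, so this is optimal.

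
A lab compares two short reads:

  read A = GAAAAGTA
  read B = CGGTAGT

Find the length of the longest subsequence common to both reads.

4

Match G (read A #1, read B #3) → A (read A #5, read B #5) → G (read A #6, read B #6) → T (read A #7, read B #7) — 4 bases in the same relative order in both. dp[8][7] = 4 confirms this is the maximum.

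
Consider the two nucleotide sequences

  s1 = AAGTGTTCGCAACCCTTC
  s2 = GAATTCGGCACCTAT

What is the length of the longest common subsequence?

12

Taking A at s1[1]=s2[2], A at s1[2]=s2[3], T at s1[6]=s2[4], T at s1[7]=s2[5], C at s1[8]=s2[6], G at s1[9]=s2[8], C at s1[10]=s2[9], A at s1[12]=s2[10], C at s1[14]=s2[11], C at s1[15]=s2[12], T at s1[16]=s2[13], T at s1[17]=s2[15] gives a common subsequence of length 12. The LCS DP gives dp[18][15] = 12, so this is optimal.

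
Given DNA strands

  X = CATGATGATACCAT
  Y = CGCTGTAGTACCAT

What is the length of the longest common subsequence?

11

Match C [1,3], T [3,4], G [4,5], A [5,7], G [7,8], T [9,9], A [10,10], C [11,11], C [12,12], A [13,13], T [14,14] — 11 bases in the same relative order in both. The LCS DP gives dp[14][14] = 11, so this is optimal.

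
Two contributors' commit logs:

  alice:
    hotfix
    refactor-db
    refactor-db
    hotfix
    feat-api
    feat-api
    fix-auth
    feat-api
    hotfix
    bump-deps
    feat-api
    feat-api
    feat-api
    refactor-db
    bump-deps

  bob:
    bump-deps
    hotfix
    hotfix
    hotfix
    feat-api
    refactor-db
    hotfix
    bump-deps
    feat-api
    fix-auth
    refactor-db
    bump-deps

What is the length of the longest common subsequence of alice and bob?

One common subsequence of length 8: hotfix at alice[1]=bob[3] → hotfix at alice[4]=bob[4] → feat-api at alice[5]=bob[5] → hotfix at alice[9]=bob[7] → bump-deps at alice[10]=bob[8] → feat-api at alice[11]=bob[9] → refactor-db at alice[14]=bob[11] → bump-deps at alice[15]=bob[12]. dp[15][12] = 8 confirms this is the maximum.

8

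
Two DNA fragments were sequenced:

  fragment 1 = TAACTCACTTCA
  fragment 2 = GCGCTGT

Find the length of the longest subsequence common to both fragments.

Match C [4,2]; then C [8,4]; then T [9,5]; then T [10,7] — 4 bases in the same relative order in both. The LCS DP gives dp[12][7] = 4, so this is optimal.

4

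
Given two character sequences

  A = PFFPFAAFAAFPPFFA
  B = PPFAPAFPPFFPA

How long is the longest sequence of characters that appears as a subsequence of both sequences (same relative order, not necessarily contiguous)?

Match P (A #1, B #1), P (A #4, B #2), F (A #5, B #3), A (A #6, B #4), A (A #10, B #6), F (A #11, B #7), P (A #12, B #8), P (A #13, B #9), F (A #14, B #10), F (A #15, B #11), A (A #16, B #13) — 11 characters in the same relative order in both. The LCS DP gives dp[16][13] = 11, so this is optimal.

11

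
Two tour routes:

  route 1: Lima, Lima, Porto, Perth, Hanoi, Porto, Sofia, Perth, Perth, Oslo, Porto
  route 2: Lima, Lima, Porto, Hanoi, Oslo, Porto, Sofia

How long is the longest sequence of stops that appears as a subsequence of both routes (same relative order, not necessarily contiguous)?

6

One common subsequence of length 6: Lima (route 1 #1, route 2 #1), Lima (route 1 #2, route 2 #2), Porto (route 1 #3, route 2 #3), Hanoi (route 1 #5, route 2 #4), Porto (route 1 #6, route 2 #6), Sofia (route 1 #7, route 2 #7). dp[11][7] = 6 confirms this is the maximum.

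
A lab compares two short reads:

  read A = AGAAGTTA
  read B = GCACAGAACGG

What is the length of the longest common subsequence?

5

Match A at read A[1]=read B[5], G at read A[2]=read B[6], A at read A[3]=read B[7], A at read A[4]=read B[8], G at read A[5]=read B[11] — 5 bases in the same relative order in both. The LCS DP gives dp[8][11] = 5, so this is optimal.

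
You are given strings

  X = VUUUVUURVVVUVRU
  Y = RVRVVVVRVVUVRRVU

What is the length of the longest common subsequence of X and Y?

9

Taking V (X #1, Y #6) → V (X #5, Y #7) → R (X #8, Y #8) → V (X #10, Y #9) → V (X #11, Y #10) → U (X #12, Y #11) → V (X #13, Y #12) → R (X #14, Y #14) → U (X #15, Y #16) gives a common subsequence of length 9. The LCS DP gives dp[15][16] = 9, so this is optimal.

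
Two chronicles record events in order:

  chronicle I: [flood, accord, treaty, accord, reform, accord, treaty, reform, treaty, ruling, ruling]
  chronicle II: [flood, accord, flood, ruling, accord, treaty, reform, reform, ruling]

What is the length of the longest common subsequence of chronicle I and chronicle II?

One common subsequence of length 6: flood [1,3], then accord [2,5], then treaty [3,6], then reform [5,7], then reform [8,8], then ruling [11,9]. dp[11][9] = 6 confirms this is the maximum.

6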